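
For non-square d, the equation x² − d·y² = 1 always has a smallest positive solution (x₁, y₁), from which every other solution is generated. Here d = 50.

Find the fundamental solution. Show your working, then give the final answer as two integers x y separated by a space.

√50 = [7; 14, …], period ℓ=1 (odd) → k=1
k=0  a_k=7  p_k/q_k = 7/1
k=1  a_k=14  p_k/q_k = 99/14
fundamental: x₁=99, y₁=14  (since 9801 − 50·196 = 1)

99 14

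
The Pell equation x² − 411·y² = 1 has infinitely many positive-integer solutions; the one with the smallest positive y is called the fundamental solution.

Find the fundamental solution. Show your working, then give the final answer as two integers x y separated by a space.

49730 2453

[20; 3,1,1,1,19,1,1,1,3,40] for √411; ℓ=10 ⇒ convergent index 9
a_0=20:  p_0=20·1+0=20,  q_0=20·0+1=1
…
a_5=19:  p_5=19·223+142=4379,  q_5=19·11+7=216
a_6=1:  p_6=1·4379+223=4602,  q_6=1·216+11=227
…
a_8=1:  p_8=1·8981+4602=13583,  q_8=1·443+227=670
a_9=3:  p_9=3·13583+8981=49730,  q_9=3·670+443=2453
(x₁, y₁) = (49730, 2453);  49730² − 411·2453² = 1 ✓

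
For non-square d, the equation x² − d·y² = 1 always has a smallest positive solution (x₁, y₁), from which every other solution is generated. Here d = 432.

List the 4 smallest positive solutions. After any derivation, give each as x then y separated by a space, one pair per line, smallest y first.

√432 → a₀=20, period (1,3,1,1,1,3,1,40); ℓ=8 even so k=7
i=0: a=20 ⇒ p=20, q=1
i=1: a=1 ⇒ p=21, q=1
i=2: a=3 ⇒ p=83, q=4
i=3: a=1 ⇒ p=104, q=5
i=4: a=1 ⇒ p=187, q=9
i=5: a=1 ⇒ p=291, q=14
i=6: a=3 ⇒ p=1060, q=51
i=7: a=1 ⇒ p=1351, q=65
fundamental: x₁=1351, y₁=65  (since 1825201 − 432·4225 = 1)
(x_2, y_2) = (1351·1351 + 432·65·65, 1351·65 + 65·1351) = (3650401, 175630)
(x_3, y_3) = (1351·3650401 + 432·65·175630, 1351·175630 + 65·3650401) = (9863382151, 474552195)
(x_4, y_4) = (1351·9863382151 + 432·65·474552195, 1351·474552195 + 65·9863382151) = (26650854921601, 1282239855260)

1351 65
3650401 175630
9863382151 474552195
26650854921601 1282239855260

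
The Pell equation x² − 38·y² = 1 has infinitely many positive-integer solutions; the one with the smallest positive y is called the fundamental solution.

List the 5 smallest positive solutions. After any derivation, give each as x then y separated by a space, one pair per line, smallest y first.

[6; 6,12] for √38; ℓ=2 ⇒ convergent index 1
i=0: a=6 ⇒ p=6, q=1
i=1: a=6 ⇒ p=37, q=6
fundamental: x₁=37, y₁=6  (since 1369 − 38·36 = 1)
(x_2, y_2) = (37·37 + 38·6·6, 37·6 + 6·37) = (2737, 444)
(x_3, y_3) = (37·2737 + 38·6·444, 37·444 + 6·2737) = (202501, 32850)
(x_4, y_4) = (37·202501 + 38·6·32850, 37·32850 + 6·202501) = (14982337, 2430456)
(x_5, y_5) = (37·14982337 + 38·6·2430456, 37·2430456 + 6·14982337) = (1108490437, 179820894)

37 6
2737 444
202501 32850
14982337 2430456
1108490437 179820894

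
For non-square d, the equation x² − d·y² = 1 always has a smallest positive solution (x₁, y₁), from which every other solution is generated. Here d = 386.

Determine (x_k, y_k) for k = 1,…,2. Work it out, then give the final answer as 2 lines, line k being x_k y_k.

√386 = [19; 1,1,1,4,1,18,1,4,1,1,1,38, …], period ℓ=12 (even) → k=11
a_0=19:  p_0=19·1+0=19,  q_0=19·0+1=1
…
a_2=1:  p_2=1·20+19=39,  q_2=1·1+1=2
a_3=1:  p_3=1·39+20=59,  q_3=1·2+1=3
a_4=4:  p_4=4·59+39=275,  q_4=4·3+2=14
a_5=1:  p_5=1·275+59=334,  q_5=1·14+3=17
a_6=18:  p_6=18·334+275=6287,  q_6=18·17+14=320
a_7=1:  p_7=1·6287+334=6621,  q_7=1·320+17=337
a_8=4:  p_8=4·6621+6287=32771,  q_8=4·337+320=1668
a_9=1:  p_9=1·32771+6621=39392,  q_9=1·1668+337=2005
a_10=1:  p_10=1·39392+32771=72163,  q_10=1·2005+1668=3673
a_11=1:  p_11=1·72163+39392=111555,  q_11=1·3673+2005=5678
(x₁, y₁) = (111555, 5678);  111555² − 386·5678² = 1 ✓
k=2:  x_2 = 111555·111555+386·5678·5678 = 24889036049,  y_2 = 111555·5678+5678·111555 = 1266818580

111555 5678
24889036049 1266818580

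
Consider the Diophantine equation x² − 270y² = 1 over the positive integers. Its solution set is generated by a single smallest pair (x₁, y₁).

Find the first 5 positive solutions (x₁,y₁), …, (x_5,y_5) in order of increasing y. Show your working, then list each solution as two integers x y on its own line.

5291 322
55989361 3407404
592479412811 36057148806
6269617090376641 381556745257688
66345087457886202251 4037633442259705610

[16; 2,3,6,3,2,32] for √270; ℓ=6 ⇒ convergent index 5
step 0: (16, 1)  from 16·(1,0) + (0,1)
…
step 2: (115, 7)  from 3·(33,2) + (16,1)
…
step 4: (2284, 139)  from 3·(723,44) + (115,7)
step 5: (5291, 322)  from 2·(2284,139) + (723,44)
(x₁, y₁) = (5291, 322);  5291² − 270·322² = 1 ✓
(x_2, y_2) = (5291·5291 + 270·322·322, 5291·322 + 322·5291) = (55989361, 3407404)
(x_3, y_3) = (5291·55989361 + 270·322·3407404, 5291·3407404 + 322·55989361) = (592479412811, 36057148806)
(x_4, y_4) = (5291·592479412811 + 270·322·36057148806, 5291·36057148806 + 322·592479412811) = (6269617090376641, 381556745257688)
(x_5, y_5) = (5291·6269617090376641 + 270·322·381556745257688, 5291·381556745257688 + 322·6269617090376641) = (66345087457886202251, 4037633442259705610)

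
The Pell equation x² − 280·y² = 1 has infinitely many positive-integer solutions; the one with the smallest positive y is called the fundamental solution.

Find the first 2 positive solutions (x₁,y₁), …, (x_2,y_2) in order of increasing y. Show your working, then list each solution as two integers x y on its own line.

251 15
126001 7530

√280 → a₀=16, period (1,2,1,2,1,32); ℓ=6 even so k=5
step 0: (16, 1)  from 16·(1,0) + (0,1)
step 1: (17, 1)  from 1·(16,1) + (1,0)
step 2: (50, 3)  from 2·(17,1) + (16,1)
step 3: (67, 4)  from 1·(50,3) + (17,1)
step 4: (184, 11)  from 2·(67,4) + (50,3)
step 5: (251, 15)  from 1·(184,11) + (67,4)
→ (251, 15).  Check: 251²=63001, 280·15²=63000, difference 1.
k=2:  x_2 = 251·251+280·15·15 = 126001,  y_2 = 251·15+15·251 = 7530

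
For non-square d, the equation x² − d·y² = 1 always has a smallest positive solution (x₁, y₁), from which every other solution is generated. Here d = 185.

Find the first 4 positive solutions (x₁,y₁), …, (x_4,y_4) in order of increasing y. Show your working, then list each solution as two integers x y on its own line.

[13; 1,1,1,1,26] for √185; ℓ=5 ⇒ convergent index 9
i=0: a=13 ⇒ p=13, q=1
…
i=2: a=1 ⇒ p=27, q=2
i=3: a=1 ⇒ p=41, q=3
i=4: a=1 ⇒ p=68, q=5
i=5: a=26 ⇒ p=1809, q=133
…
i=7: a=1 ⇒ p=3686, q=271
i=8: a=1 ⇒ p=5563, q=409
i=9: a=1 ⇒ p=9249, q=680
fundamental: x₁=9249, y₁=680  (since 85544001 − 185·462400 = 1)
k=2:  x_2 = 9249·9249+185·680·680 = 171088001,  y_2 = 9249·680+680·9249 = 12578640
k=3:  x_3 = 9249·171088001+185·680·12578640 = 3164785833249,  y_3 = 9249·12578640+680·171088001 = 232679682040
k=4:  x_4 = 9249·3164785833249+185·680·232679682040 = 58542208172352001,  y_4 = 9249·232679682040+680·3164785833249 = 4304108745797280

9249 680
171088001 12578640
3164785833249 232679682040
58542208172352001 4304108745797280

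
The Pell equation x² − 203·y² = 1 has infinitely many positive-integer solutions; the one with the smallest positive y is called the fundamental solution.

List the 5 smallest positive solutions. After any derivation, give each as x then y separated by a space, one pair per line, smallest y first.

√203 = [14; 4,28, …], period ℓ=2 (even) → k=1
k=0  a_k=14  p_k/q_k = 14/1
k=1  a_k=4  p_k/q_k = 57/4
(x₁, y₁) = (57, 4);  57² − 203·4² = 1 ✓
k=2:  x_2 = 57·57+203·4·4 = 6497,  y_2 = 57·4+4·57 = 456
k=3:  x_3 = 57·6497+203·4·456 = 740601,  y_3 = 57·456+4·6497 = 51980
k=4:  x_4 = 57·740601+203·4·51980 = 84422017,  y_4 = 57·51980+4·740601 = 5925264
k=5:  x_5 = 57·84422017+203·4·5925264 = 9623369337,  y_5 = 57·5925264+4·84422017 = 675428116

57 4
6497 456
740601 51980
84422017 5925264
9623369337 675428116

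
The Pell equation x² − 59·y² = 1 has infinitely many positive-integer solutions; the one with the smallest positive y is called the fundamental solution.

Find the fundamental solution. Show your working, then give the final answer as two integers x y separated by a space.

530 69

d=59: √d = [7; 1,2,7,2,1,14] (ℓ=6, even), read p_5/q_5
step 0: (7, 1)  from 7·(1,0) + (0,1)
…
step 2: (23, 3)  from 2·(8,1) + (7,1)
step 3: (169, 22)  from 7·(23,3) + (8,1)
step 4: (361, 47)  from 2·(169,22) + (23,3)
step 5: (530, 69)  from 1·(361,47) + (169,22)
(x₁, y₁) = (530, 69);  530² − 59·69² = 1 ✓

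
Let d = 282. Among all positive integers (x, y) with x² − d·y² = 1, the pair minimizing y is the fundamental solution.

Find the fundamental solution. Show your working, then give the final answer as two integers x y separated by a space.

d=282: √d = [16; 1,3,1,4,1,3,1,32] (ℓ=8, even), read p_7/q_7
a_0=16:  p_0=16·1+0=16,  q_0=16·0+1=1
…
a_2=3:  p_2=3·17+16=67,  q_2=3·1+1=4
a_3=1:  p_3=1·67+17=84,  q_3=1·4+1=5
a_4=4:  p_4=4·84+67=403,  q_4=4·5+4=24
a_5=1:  p_5=1·403+84=487,  q_5=1·24+5=29
a_6=3:  p_6=3·487+403=1864,  q_6=3·29+24=111
a_7=1:  p_7=1·1864+487=2351,  q_7=1·111+29=140
(x₁, y₁) = (2351, 140);  2351² − 282·140² = 1 ✓

2351 140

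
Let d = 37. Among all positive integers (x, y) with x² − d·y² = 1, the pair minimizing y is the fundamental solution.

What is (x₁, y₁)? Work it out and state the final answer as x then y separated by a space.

√37 = [6; 12, …], period ℓ=1 (odd) → k=1
a_0=6:  p_0=6·1+0=6,  q_0=6·0+1=1
a_1=12:  p_1=12·6+1=73,  q_1=12·1+0=12
fundamental: x₁=73, y₁=12  (since 5329 − 37·144 = 1)

73 12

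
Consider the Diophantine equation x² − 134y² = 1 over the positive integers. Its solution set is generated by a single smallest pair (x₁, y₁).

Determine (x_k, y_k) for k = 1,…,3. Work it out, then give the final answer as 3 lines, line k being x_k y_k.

√134 = [11; 1,1,2,1,3,…,1,1,22, …], period ℓ=14 (even) → k=13
a_0=11:  p_0=11·1+0=11,  q_0=11·0+1=1
…
a_6=1:  p_6=1·301+81=382,  q_6=1·26+7=33
a_7=10:  p_7=10·382+301=4121,  q_7=10·33+26=356
…
a_10=1:  p_10=1·17630+4503=22133,  q_10=1·1523+389=1912
…
a_12=1:  p_12=1·61896+22133=84029,  q_12=1·5347+1912=7259
a_13=1:  p_13=1·84029+61896=145925,  q_13=1·7259+5347=12606
(x₁, y₁) = (145925, 12606);  145925² − 134·12606² = 1 ✓
(145925+12606√134)^2 = 42588211249 + 3679061100√134
(145925+12606√134)^3 = 12429369452874725 + 1073733982022394√134

145925 12606
42588211249 3679061100
12429369452874725 1073733982022394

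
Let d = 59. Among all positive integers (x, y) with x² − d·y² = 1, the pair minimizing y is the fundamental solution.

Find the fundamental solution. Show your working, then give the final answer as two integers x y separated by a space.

530 69

[7; 1,2,7,2,1,14] for √59; ℓ=6 ⇒ convergent index 5
i=0: a=7 ⇒ p=7, q=1
i=1: a=1 ⇒ p=8, q=1
…
i=3: a=7 ⇒ p=169, q=22
i=4: a=2 ⇒ p=361, q=47
i=5: a=1 ⇒ p=530, q=69
fundamental: x₁=530, y₁=69  (since 280900 − 59·4761 = 1)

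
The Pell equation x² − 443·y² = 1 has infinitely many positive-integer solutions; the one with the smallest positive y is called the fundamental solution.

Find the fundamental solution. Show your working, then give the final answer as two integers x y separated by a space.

442 21

d=443: √d = [21; 21,42] (ℓ=2, even), read p_1/q_1
i=0: a=21 ⇒ p=21, q=1
i=1: a=21 ⇒ p=442, q=21
→ (442, 21).  Check: 442²=195364, 443·21²=195363, difference 1.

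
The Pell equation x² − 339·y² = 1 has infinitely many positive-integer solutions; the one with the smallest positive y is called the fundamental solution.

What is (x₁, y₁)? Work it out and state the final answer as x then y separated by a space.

97970 5321

√339 → a₀=18, period (2,2,2,1,17,1,2,2,2,36); ℓ=10 even so k=9
step 0: (18, 1)  from 18·(1,0) + (0,1)
…
step 3: (221, 12)  from 2·(92,5) + (37,2)
step 4: (313, 17)  from 1·(221,12) + (92,5)
step 5: (5542, 301)  from 17·(313,17) + (221,12)
…
step 7: (17252, 937)  from 2·(5855,318) + (5542,301)
step 8: (40359, 2192)  from 2·(17252,937) + (5855,318)
step 9: (97970, 5321)  from 2·(40359,2192) + (17252,937)
→ (97970, 5321).  Check: 97970²=9598120900, 339·5321²=9598120899, difference 1.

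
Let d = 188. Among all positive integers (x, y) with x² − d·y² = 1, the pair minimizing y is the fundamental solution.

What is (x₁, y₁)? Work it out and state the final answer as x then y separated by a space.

4607 336

d=188: √d = [13; 1,2,2,6,2,2,1,26] (ℓ=8, even), read p_7/q_7
step 0: (13, 1)  from 13·(1,0) + (0,1)
step 1: (14, 1)  from 1·(13,1) + (1,0)
step 2: (41, 3)  from 2·(14,1) + (13,1)
step 3: (96, 7)  from 2·(41,3) + (14,1)
step 4: (617, 45)  from 6·(96,7) + (41,3)
step 5: (1330, 97)  from 2·(617,45) + (96,7)
step 6: (3277, 239)  from 2·(1330,97) + (617,45)
step 7: (4607, 336)  from 1·(3277,239) + (1330,97)
→ (4607, 336).  Check: 4607²=21224449, 188·336²=21224448, difference 1.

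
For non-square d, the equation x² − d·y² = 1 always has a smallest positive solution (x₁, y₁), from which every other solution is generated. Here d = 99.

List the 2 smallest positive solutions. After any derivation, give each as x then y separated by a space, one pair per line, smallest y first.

10 1
199 20

[9; 1,18] for √99; ℓ=2 ⇒ convergent index 1
a_0=9:  p_0=9·1+0=9,  q_0=9·0+1=1
a_1=1:  p_1=1·9+1=10,  q_1=1·1+0=1
fundamental: x₁=10, y₁=1  (since 100 − 99·1 = 1)
k=2:  x_2 = 10·10+99·1·1 = 199,  y_2 = 10·1+1·10 = 20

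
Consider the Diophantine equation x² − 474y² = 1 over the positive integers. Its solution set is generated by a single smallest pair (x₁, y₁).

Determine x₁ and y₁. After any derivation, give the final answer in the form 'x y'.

d=474: √d = [21; 1,3,2,1,1,…,3,1,42] (ℓ=14, even), read p_13/q_13
i=0: a=21 ⇒ p=21, q=1
i=1: a=1 ⇒ p=22, q=1
i=2: a=3 ⇒ p=87, q=4
i=3: a=2 ⇒ p=196, q=9
i=4: a=1 ⇒ p=283, q=13
i=5: a=1 ⇒ p=479, q=22
i=6: a=1 ⇒ p=762, q=35
i=7: a=6 ⇒ p=5051, q=232
i=8: a=1 ⇒ p=5813, q=267
i=9: a=1 ⇒ p=10864, q=499
i=10: a=1 ⇒ p=16677, q=766
i=11: a=2 ⇒ p=44218, q=2031
i=12: a=3 ⇒ p=149331, q=6859
i=13: a=1 ⇒ p=193549, q=8890
→ (193549, 8890).  Check: 193549²=37461215401, 474·8890²=37461215400, difference 1.

193549 8890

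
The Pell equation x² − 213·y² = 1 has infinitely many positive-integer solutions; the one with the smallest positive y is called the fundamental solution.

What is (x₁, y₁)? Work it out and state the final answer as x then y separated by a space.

[14; 1,1,2,6,1,8,1,6,2,1,1,28] for √213; ℓ=12 ⇒ convergent index 11
step 0: (14, 1)  from 14·(1,0) + (0,1)
step 1: (15, 1)  from 1·(14,1) + (1,0)
step 2: (29, 2)  from 1·(15,1) + (14,1)
step 3: (73, 5)  from 2·(29,2) + (15,1)
…
step 5: (540, 37)  from 1·(467,32) + (73,5)
…
step 10: (115574, 7919)  from 1·(78825,5401) + (36749,2518)
step 11: (194399, 13320)  from 1·(115574,7919) + (78825,5401)
fundamental: x₁=194399, y₁=13320  (since 37790971201 − 213·177422400 = 1)

194399 13320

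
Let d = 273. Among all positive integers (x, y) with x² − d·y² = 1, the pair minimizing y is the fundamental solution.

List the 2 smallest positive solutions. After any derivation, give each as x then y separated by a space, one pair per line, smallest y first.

727 44
1057057 63976

√273 = [16; 1,1,10,1,1,32, …], period ℓ=6 (even) → k=5
a_0=16:  p_0=16·1+0=16,  q_0=16·0+1=1
…
a_3=10:  p_3=10·33+17=347,  q_3=10·2+1=21
a_4=1:  p_4=1·347+33=380,  q_4=1·21+2=23
a_5=1:  p_5=1·380+347=727,  q_5=1·23+21=44
→ (727, 44).  Check: 727²=528529, 273·44²=528528, difference 1.
k=2:  x_2 = 727·727+273·44·44 = 1057057,  y_2 = 727·44+44·727 = 63976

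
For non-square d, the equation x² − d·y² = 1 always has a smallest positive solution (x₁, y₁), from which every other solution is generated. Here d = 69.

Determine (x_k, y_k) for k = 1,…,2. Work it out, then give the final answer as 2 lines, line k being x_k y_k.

7775 936
120901249 14554800

√69 = [8; 3,3,1,4,1,3,3,16, …], period ℓ=8 (even) → k=7
step 0: (8, 1)  from 8·(1,0) + (0,1)
…
step 4: (515, 62)  from 4·(108,13) + (83,10)
…
step 6: (2384, 287)  from 3·(623,75) + (515,62)
step 7: (7775, 936)  from 3·(2384,287) + (623,75)
→ (7775, 936).  Check: 7775²=60450625, 69·936²=60450624, difference 1.
k=2:  x_2 = 7775·7775+69·936·936 = 120901249,  y_2 = 7775·936+936·7775 = 14554800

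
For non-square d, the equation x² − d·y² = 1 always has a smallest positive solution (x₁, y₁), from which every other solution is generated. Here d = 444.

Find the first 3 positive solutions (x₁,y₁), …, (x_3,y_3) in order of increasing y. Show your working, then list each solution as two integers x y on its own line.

d=444: √d = [21; 14,42] (ℓ=2, even), read p_1/q_1
step 0: (21, 1)  from 21·(1,0) + (0,1)
step 1: (295, 14)  from 14·(21,1) + (1,0)
→ (295, 14).  Check: 295²=87025, 444·14²=87024, difference 1.
(x_2, y_2) = (295·295 + 444·14·14, 295·14 + 14·295) = (174049, 8260)
(x_3, y_3) = (295·174049 + 444·14·8260, 295·8260 + 14·174049) = (102688615, 4873386)

295 14
174049 8260
102688615 4873386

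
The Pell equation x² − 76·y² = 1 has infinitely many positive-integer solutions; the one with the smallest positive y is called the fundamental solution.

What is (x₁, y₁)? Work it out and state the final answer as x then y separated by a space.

√76 → a₀=8, period (1,2,1,1,5,4,5,1,1,2,1,16); ℓ=12 even so k=11
k=0  a_k=8  p_k/q_k = 8/1
…
k=8  a_k=1  p_k/q_k = 8866/1017
k=9  a_k=1  p_k/q_k = 16311/1871
k=10  a_k=2  p_k/q_k = 41488/4759
k=11  a_k=1  p_k/q_k = 57799/6630
(x₁, y₁) = (57799, 6630);  57799² − 76·6630² = 1 ✓

57799 6630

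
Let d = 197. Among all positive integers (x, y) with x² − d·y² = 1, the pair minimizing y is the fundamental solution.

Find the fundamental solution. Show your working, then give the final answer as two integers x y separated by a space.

393 28

√197 = [14; 28, …], period ℓ=1 (odd) → k=1
a_0=14:  p_0=14·1+0=14,  q_0=14·0+1=1
a_1=28:  p_1=28·14+1=393,  q_1=28·1+0=28
→ (393, 28).  Check: 393²=154449, 197·28²=154448, difference 1.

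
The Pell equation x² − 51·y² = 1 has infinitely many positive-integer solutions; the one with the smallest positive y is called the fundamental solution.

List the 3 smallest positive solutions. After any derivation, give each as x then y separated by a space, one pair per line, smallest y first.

√51 = [7; 7,14, …], period ℓ=2 (even) → k=1
a_0=7:  p_0=7·1+0=7,  q_0=7·0+1=1
a_1=7:  p_1=7·7+1=50,  q_1=7·1+0=7
→ (50, 7).  Check: 50²=2500, 51·7²=2499, difference 1.
(x_2, y_2) = (50·50 + 51·7·7, 50·7 + 7·50) = (4999, 700)
(x_3, y_3) = (50·4999 + 51·7·700, 50·700 + 7·4999) = (499850, 69993)

50 7
4999 700
499850 69993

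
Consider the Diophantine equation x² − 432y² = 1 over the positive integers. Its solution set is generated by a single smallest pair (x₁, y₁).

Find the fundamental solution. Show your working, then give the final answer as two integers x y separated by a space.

√432 = [20; 1,3,1,1,1,3,1,40, …], period ℓ=8 (even) → k=7
k=0  a_k=20  p_k/q_k = 20/1
…
k=6  a_k=3  p_k/q_k = 1060/51
k=7  a_k=1  p_k/q_k = 1351/65
→ (1351, 65).  Check: 1351²=1825201, 432·65²=1825200, difference 1.

1351 65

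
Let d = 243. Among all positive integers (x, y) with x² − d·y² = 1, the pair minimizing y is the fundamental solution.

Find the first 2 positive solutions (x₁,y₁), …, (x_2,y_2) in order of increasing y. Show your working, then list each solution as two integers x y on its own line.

[15; 1,1,2,3,15,3,2,1,1,30] for √243; ℓ=10 ⇒ convergent index 9
k=0  a_k=15  p_k/q_k = 15/1
…
k=2  a_k=1  p_k/q_k = 31/2
k=3  a_k=2  p_k/q_k = 78/5
…
k=7  a_k=2  p_k/q_k = 28901/1854
k=8  a_k=1  p_k/q_k = 41325/2651
k=9  a_k=1  p_k/q_k = 70226/4505
fundamental: x₁=70226, y₁=4505  (since 4931691076 − 243·20295025 = 1)
(x_2, y_2) = (70226·70226 + 243·4505·4505, 70226·4505 + 4505·70226) = (9863382151, 632736260)

70226 4505
9863382151 632736260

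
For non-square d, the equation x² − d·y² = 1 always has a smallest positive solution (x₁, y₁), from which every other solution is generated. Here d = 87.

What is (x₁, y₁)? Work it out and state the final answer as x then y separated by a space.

√87 → a₀=9, period (3,18); ℓ=2 even so k=1
a_0=9:  p_0=9·1+0=9,  q_0=9·0+1=1
a_1=3:  p_1=3·9+1=28,  q_1=3·1+0=3
fundamental: x₁=28, y₁=3  (since 784 − 87·9 = 1)

28 3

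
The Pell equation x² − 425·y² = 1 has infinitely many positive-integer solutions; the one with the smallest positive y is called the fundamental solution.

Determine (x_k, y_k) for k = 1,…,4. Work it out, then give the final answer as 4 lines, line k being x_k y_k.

143649 6968
41270070401 2001892464
11856808685922849 575139701115304
3406437421806992601601 165236485849022716128

√425 → a₀=20, period (1,1,1,1,1,1,40); ℓ=7 odd so k=13
i=0: a=20 ⇒ p=20, q=1
i=1: a=1 ⇒ p=21, q=1
i=2: a=1 ⇒ p=41, q=2
i=3: a=1 ⇒ p=62, q=3
i=4: a=1 ⇒ p=103, q=5
i=5: a=1 ⇒ p=165, q=8
…
i=9: a=1 ⇒ p=22038, q=1069
…
i=11: a=1 ⇒ p=55229, q=2679
i=12: a=1 ⇒ p=88420, q=4289
i=13: a=1 ⇒ p=143649, q=6968
→ (143649, 6968).  Check: 143649²=20635035201, 425·6968²=20635035200, difference 1.
n=2: (143649,6968)∘(143649,6968) = (143649·143649+425·6968·6968, 143649·6968+6968·143649) = (41270070401,2001892464)
n=3: (41270070401,2001892464)∘(143649,6968) = (143649·41270070401+425·6968·2001892464, 143649·2001892464+6968·41270070401) = (11856808685922849,575139701115304)
n=4: (11856808685922849,575139701115304)∘(143649,6968) = (143649·11856808685922849+425·6968·575139701115304, 143649·575139701115304+6968·11856808685922849) = (3406437421806992601601,165236485849022716128)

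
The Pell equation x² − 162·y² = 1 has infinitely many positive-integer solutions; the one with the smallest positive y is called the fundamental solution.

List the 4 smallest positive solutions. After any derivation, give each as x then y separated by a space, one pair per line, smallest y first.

19601 1540
768398401 60371080
30122754096401 2366667076620
1180872205318713601 92778082677286160

√162 → a₀=12, period (1,2,1,2,12,2,1,2,1,24); ℓ=10 even so k=9
a_0=12:  p_0=12·1+0=12,  q_0=12·0+1=1
a_1=1:  p_1=1·12+1=13,  q_1=1·1+0=1
a_2=2:  p_2=2·13+12=38,  q_2=2·1+1=3
a_3=1:  p_3=1·38+13=51,  q_3=1·3+1=4
a_4=2:  p_4=2·51+38=140,  q_4=2·4+3=11
a_5=12:  p_5=12·140+51=1731,  q_5=12·11+4=136
a_6=2:  p_6=2·1731+140=3602,  q_6=2·136+11=283
…
a_8=2:  p_8=2·5333+3602=14268,  q_8=2·419+283=1121
a_9=1:  p_9=1·14268+5333=19601,  q_9=1·1121+419=1540
(x₁, y₁) = (19601, 1540);  19601² − 162·1540² = 1 ✓
n=2: (19601,1540)∘(19601,1540) = (19601·19601+162·1540·1540, 19601·1540+1540·19601) = (768398401,60371080)
n=3: (768398401,60371080)∘(19601,1540) = (19601·768398401+162·1540·60371080, 19601·60371080+1540·768398401) = (30122754096401,2366667076620)
n=4: (30122754096401,2366667076620)∘(19601,1540) = (19601·30122754096401+162·1540·2366667076620, 19601·2366667076620+1540·30122754096401) = (1180872205318713601,92778082677286160)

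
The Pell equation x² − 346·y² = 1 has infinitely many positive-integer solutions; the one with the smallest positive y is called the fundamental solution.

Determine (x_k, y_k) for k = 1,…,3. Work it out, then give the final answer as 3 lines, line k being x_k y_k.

17299 930
598510801 32176140
20707276675699 1113230090790

√346 → a₀=18, period (1,1,1,1,36); ℓ=5 odd so k=9
a_0=18:  p_0=18·1+0=18,  q_0=18·0+1=1
a_1=1:  p_1=1·18+1=19,  q_1=1·1+0=1
…
a_3=1:  p_3=1·37+19=56,  q_3=1·2+1=3
a_4=1:  p_4=1·56+37=93,  q_4=1·3+2=5
…
a_8=1:  p_8=1·6901+3497=10398,  q_8=1·371+188=559
a_9=1:  p_9=1·10398+6901=17299,  q_9=1·559+371=930
(x₁, y₁) = (17299, 930);  17299² − 346·930² = 1 ✓
(x_2, y_2) = (17299·17299 + 346·930·930, 17299·930 + 930·17299) = (598510801, 32176140)
(x_3, y_3) = (17299·598510801 + 346·930·32176140, 17299·32176140 + 930·598510801) = (20707276675699, 1113230090790)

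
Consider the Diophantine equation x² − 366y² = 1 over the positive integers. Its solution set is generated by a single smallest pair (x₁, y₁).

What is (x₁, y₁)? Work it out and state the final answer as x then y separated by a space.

√366 = [19; 7,1,1,1,2,12,2,1,1,1,7,38, …], period ℓ=12 (even) → k=11
i=0: a=19 ⇒ p=19, q=1
…
i=3: a=1 ⇒ p=287, q=15
…
i=5: a=2 ⇒ p=1167, q=61
i=6: a=12 ⇒ p=14444, q=755
…
i=8: a=1 ⇒ p=44499, q=2326
i=9: a=1 ⇒ p=74554, q=3897
i=10: a=1 ⇒ p=119053, q=6223
i=11: a=7 ⇒ p=907925, q=47458
(x₁, y₁) = (907925, 47458);  907925² − 366·47458² = 1 ✓

907925 47458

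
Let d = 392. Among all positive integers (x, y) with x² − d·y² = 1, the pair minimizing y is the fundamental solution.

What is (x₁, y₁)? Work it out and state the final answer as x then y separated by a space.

[19; 1,3,1,38] for √392; ℓ=4 ⇒ convergent index 3
a_0=19:  p_0=19·1+0=19,  q_0=19·0+1=1
…
a_2=3:  p_2=3·20+19=79,  q_2=3·1+1=4
a_3=1:  p_3=1·79+20=99,  q_3=1·4+1=5
→ (99, 5).  Check: 99²=9801, 392·5²=9800, difference 1.

99 5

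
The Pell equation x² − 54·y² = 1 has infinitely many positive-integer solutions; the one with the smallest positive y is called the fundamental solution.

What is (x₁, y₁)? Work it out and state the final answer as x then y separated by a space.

485 66

√54 → a₀=7, period (2,1,6,1,2,14); ℓ=6 even so k=5
k=0  a_k=7  p_k/q_k = 7/1
…
k=2  a_k=1  p_k/q_k = 22/3
…
k=4  a_k=1  p_k/q_k = 169/23
k=5  a_k=2  p_k/q_k = 485/66
→ (485, 66).  Check: 485²=235225, 54·66²=235224, difference 1.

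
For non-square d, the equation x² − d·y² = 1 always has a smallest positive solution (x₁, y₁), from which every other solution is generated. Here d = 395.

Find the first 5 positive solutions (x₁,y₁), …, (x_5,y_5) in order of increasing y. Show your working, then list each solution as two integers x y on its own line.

√395 = [19; 1,6,1,38, …], period ℓ=4 (even) → k=3
step 0: (19, 1)  from 19·(1,0) + (0,1)
…
step 2: (139, 7)  from 6·(20,1) + (19,1)
step 3: (159, 8)  from 1·(139,7) + (20,1)
fundamental: x₁=159, y₁=8  (since 25281 − 395·64 = 1)
(x_2, y_2) = (159·159 + 395·8·8, 159·8 + 8·159) = (50561, 2544)
(x_3, y_3) = (159·50561 + 395·8·2544, 159·2544 + 8·50561) = (16078239, 808984)
(x_4, y_4) = (159·16078239 + 395·8·808984, 159·808984 + 8·16078239) = (5112829441, 257254368)
(x_5, y_5) = (159·5112829441 + 395·8·257254368, 159·257254368 + 8·5112829441) = (1625863683999, 81806080040)

159 8
50561 2544
16078239 808984
5112829441 257254368
1625863683999 81806080040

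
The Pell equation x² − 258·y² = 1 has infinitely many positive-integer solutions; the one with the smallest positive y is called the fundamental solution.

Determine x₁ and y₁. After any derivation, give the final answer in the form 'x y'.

[16; 16,32] for √258; ℓ=2 ⇒ convergent index 1
a_0=16:  p_0=16·1+0=16,  q_0=16·0+1=1
a_1=16:  p_1=16·16+1=257,  q_1=16·1+0=16
fundamental: x₁=257, y₁=16  (since 66049 − 258·256 = 1)

257 16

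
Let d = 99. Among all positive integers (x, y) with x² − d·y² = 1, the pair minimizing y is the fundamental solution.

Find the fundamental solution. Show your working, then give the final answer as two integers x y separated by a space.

√99 → a₀=9, period (1,18); ℓ=2 even so k=1
i=0: a=9 ⇒ p=9, q=1
i=1: a=1 ⇒ p=10, q=1
→ (10, 1).  Check: 10²=100, 99·1²=99, difference 1.

10 1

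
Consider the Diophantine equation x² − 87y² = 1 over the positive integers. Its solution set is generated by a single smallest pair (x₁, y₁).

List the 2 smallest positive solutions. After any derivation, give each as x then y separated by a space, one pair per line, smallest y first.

√87 = [9; 3,18, …], period ℓ=2 (even) → k=1
i=0: a=9 ⇒ p=9, q=1
i=1: a=3 ⇒ p=28, q=3
fundamental: x₁=28, y₁=3  (since 784 − 87·9 = 1)
n=2: (28,3)∘(28,3) = (28·28+87·3·3, 28·3+3·28) = (1567,168)

28 3
1567 168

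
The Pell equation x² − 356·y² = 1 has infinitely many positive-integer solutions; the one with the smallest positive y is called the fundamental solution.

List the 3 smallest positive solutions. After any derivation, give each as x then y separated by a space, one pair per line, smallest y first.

√356 = [18; 1,6,1,1,2,…,6,1,36, …], period ℓ=14 (even) → k=13
step 0: (18, 1)  from 18·(1,0) + (0,1)
…
step 3: (151, 8)  from 1·(132,7) + (19,1)
step 4: (283, 15)  from 1·(151,8) + (132,7)
…
step 6: (1000, 53)  from 1·(717,38) + (283,15)
…
step 11: (66019, 3499)  from 1·(37868,2007) + (28151,1492)
step 12: (433982, 23001)  from 6·(66019,3499) + (37868,2007)
step 13: (500001, 26500)  from 1·(433982,23001) + (66019,3499)
fundamental: x₁=500001, y₁=26500  (since 250001000001 − 356·702250000 = 1)
k=2:  x_2 = 500001·500001+356·26500·26500 = 500002000001,  y_2 = 500001·26500+26500·500001 = 26500053000
k=3:  x_3 = 500001·500002000001+356·26500·26500053000 = 500003000004500001,  y_3 = 500001·26500053000+26500·500002000001 = 26500106000079500

500001 26500
500002000001 26500053000
500003000004500001 26500106000079500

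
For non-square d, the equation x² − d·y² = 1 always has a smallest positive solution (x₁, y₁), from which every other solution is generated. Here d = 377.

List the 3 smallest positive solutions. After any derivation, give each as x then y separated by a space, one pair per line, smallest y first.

233 12
108577 5592
50596649 2605860

√377 = [19; 2,2,2,38, …], period ℓ=4 (even) → k=3
step 0: (19, 1)  from 19·(1,0) + (0,1)
…
step 2: (97, 5)  from 2·(39,2) + (19,1)
step 3: (233, 12)  from 2·(97,5) + (39,2)
(x₁, y₁) = (233, 12);  233² − 377·12² = 1 ✓
n=2: (233,12)∘(233,12) = (233·233+377·12·12, 233·12+12·233) = (108577,5592)
n=3: (108577,5592)∘(233,12) = (233·108577+377·12·5592, 233·5592+12·108577) = (50596649,2605860)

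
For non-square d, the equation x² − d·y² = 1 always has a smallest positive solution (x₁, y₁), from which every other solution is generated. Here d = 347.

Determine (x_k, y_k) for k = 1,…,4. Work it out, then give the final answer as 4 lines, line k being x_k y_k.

641602 34443
823306252807 44197395372
1056469876826312026 56714274530897445
1355666371822207590758497 72775983935101527618408

d=347: √d = [18; 1,1,1,2,4,…,1,1,36] (ℓ=14, even), read p_13/q_13
a_0=18:  p_0=18·1+0=18,  q_0=18·0+1=1
…
a_2=1:  p_2=1·19+18=37,  q_2=1·1+1=2
a_3=1:  p_3=1·37+19=56,  q_3=1·2+1=3
a_4=2:  p_4=2·56+37=149,  q_4=2·3+2=8
…
a_8=1:  p_8=1·14269+801=15070,  q_8=1·766+43=809
a_9=4:  p_9=4·15070+14269=74549,  q_9=4·809+766=4002
a_10=2:  p_10=2·74549+15070=164168,  q_10=2·4002+809=8813
…
a_12=1:  p_12=1·238717+164168=402885,  q_12=1·12815+8813=21628
a_13=1:  p_13=1·402885+238717=641602,  q_13=1·21628+12815=34443
fundamental: x₁=641602, y₁=34443  (since 411653126404 − 347·1186320249 = 1)
k=2:  x_2 = 641602·641602+347·34443·34443 = 823306252807,  y_2 = 641602·34443+34443·641602 = 44197395372
k=3:  x_3 = 641602·823306252807+347·34443·44197395372 = 1056469876826312026,  y_3 = 641602·44197395372+34443·823306252807 = 56714274530897445
k=4:  x_4 = 641602·1056469876826312026+347·34443·56714274530897445 = 1355666371822207590758497,  y_4 = 641602·56714274530897445+34443·1056469876826312026 = 72775983935101527618408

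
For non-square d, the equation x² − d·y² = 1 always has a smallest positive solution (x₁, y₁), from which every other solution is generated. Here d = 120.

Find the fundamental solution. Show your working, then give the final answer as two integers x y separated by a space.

11 1

√120 = [10; 1,20, …], period ℓ=2 (even) → k=1
k=0  a_k=10  p_k/q_k = 10/1
k=1  a_k=1  p_k/q_k = 11/1
→ (11, 1).  Check: 11²=121, 120·1²=120, difference 1.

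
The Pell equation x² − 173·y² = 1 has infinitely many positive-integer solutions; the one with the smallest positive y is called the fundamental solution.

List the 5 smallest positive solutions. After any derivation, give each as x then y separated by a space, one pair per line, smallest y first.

√173 = [13; 6,1,1,6,26, …], period ℓ=5 (odd) → k=9
i=0: a=13 ⇒ p=13, q=1
i=1: a=6 ⇒ p=79, q=6
…
i=6: a=6 ⇒ p=176552, q=13423
i=7: a=1 ⇒ p=205791, q=15646
i=8: a=1 ⇒ p=382343, q=29069
i=9: a=6 ⇒ p=2499849, q=190060
(x₁, y₁) = (2499849, 190060);  2499849² − 173·190060² = 1 ✓
k=2:  x_2 = 2499849·2499849+173·190060·190060 = 12498490045601,  y_2 = 2499849·190060+190060·2499849 = 950242601880
k=3:  x_3 = 2499849·12498490045601+173·190060·950242601880 = 62488675684008728649,  y_3 = 2499849·950242601880+190060·12498490045601 = 4750926036134042180
k=4:  x_4 = 2499849·62488675684008728649+173·190060·4750926036134042180 = 312424506839974574118902401,  y_4 = 2499849·4750926036134042180+190060·62488675684008728649 = 23753195401006348176659760
k=5:  x_5 = 2499849·312424506839974574118902401+173·190060·23753195401006348176659760 = 1562028181998744709597444087746249,  y_5 = 2499849·23753195401006348176659760+190060·312424506839974574118902401 = 118758803540015886040113314710300

2499849 190060
12498490045601 950242601880
62488675684008728649 4750926036134042180
312424506839974574118902401 23753195401006348176659760
1562028181998744709597444087746249 118758803540015886040113314710300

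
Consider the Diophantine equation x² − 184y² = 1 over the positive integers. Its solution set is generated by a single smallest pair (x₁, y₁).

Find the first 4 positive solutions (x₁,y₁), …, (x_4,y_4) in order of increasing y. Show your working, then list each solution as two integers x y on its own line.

24335 1794
1184384449 87313980
57643991108495 4249571404806
2805533046066067201 206826640184594040

√184 = [13; 1,1,3,2,1,2,1,2,3,1,1,26, …], period ℓ=12 (even) → k=11
a_0=13:  p_0=13·1+0=13,  q_0=13·0+1=1
…
a_10=1:  p_10=1·10594+3147=13741,  q_10=1·781+232=1013
a_11=1:  p_11=1·13741+10594=24335,  q_11=1·1013+781=1794
fundamental: x₁=24335, y₁=1794  (since 592192225 − 184·3218436 = 1)
n=2: (24335,1794)∘(24335,1794) = (24335·24335+184·1794·1794, 24335·1794+1794·24335) = (1184384449,87313980)
n=3: (1184384449,87313980)∘(24335,1794) = (24335·1184384449+184·1794·87313980, 24335·87313980+1794·1184384449) = (57643991108495,4249571404806)
n=4: (57643991108495,4249571404806)∘(24335,1794) = (24335·57643991108495+184·1794·4249571404806, 24335·4249571404806+1794·57643991108495) = (2805533046066067201,206826640184594040)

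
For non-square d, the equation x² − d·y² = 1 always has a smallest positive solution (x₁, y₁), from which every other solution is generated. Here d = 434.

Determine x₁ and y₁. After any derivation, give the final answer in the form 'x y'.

125 6

√434 → a₀=20, period (1,4,1,40); ℓ=4 even so k=3
k=0  a_k=20  p_k/q_k = 20/1
…
k=2  a_k=4  p_k/q_k = 104/5
k=3  a_k=1  p_k/q_k = 125/6
fundamental: x₁=125, y₁=6  (since 15625 − 434·36 = 1)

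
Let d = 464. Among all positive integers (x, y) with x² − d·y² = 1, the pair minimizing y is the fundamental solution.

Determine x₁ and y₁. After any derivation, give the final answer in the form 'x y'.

9801 455

√464 → a₀=21, period (1,1,5,1,1,1,5,1,1,42); ℓ=10 even so k=9
k=0  a_k=21  p_k/q_k = 21/1
k=1  a_k=1  p_k/q_k = 22/1
k=2  a_k=1  p_k/q_k = 43/2
…
k=6  a_k=1  p_k/q_k = 797/37
…
k=8  a_k=1  p_k/q_k = 5299/246
k=9  a_k=1  p_k/q_k = 9801/455
(x₁, y₁) = (9801, 455);  9801² − 464·455² = 1 ✓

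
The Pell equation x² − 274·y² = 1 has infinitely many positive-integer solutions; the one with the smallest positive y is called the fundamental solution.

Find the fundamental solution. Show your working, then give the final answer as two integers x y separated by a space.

3959299 239190

√274 → a₀=16, period (1,1,4,4,1,1,32); ℓ=7 odd so k=13
i=0: a=16 ⇒ p=16, q=1
i=1: a=1 ⇒ p=17, q=1
…
i=4: a=4 ⇒ p=629, q=38
…
i=6: a=1 ⇒ p=1407, q=85
…
i=10: a=4 ⇒ p=419253, q=25328
…
i=12: a=1 ⇒ p=2189276, q=132259
i=13: a=1 ⇒ p=3959299, q=239190
→ (3959299, 239190).  Check: 3959299²=15676048571401, 274·239190²=15676048571400, difference 1.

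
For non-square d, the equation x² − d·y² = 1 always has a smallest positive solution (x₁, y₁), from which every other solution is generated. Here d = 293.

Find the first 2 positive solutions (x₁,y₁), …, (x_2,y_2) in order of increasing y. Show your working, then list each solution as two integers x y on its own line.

12320649 719780
303596783562401 17736313474440

[17; 8,1,1,8,34] for √293; ℓ=5 ⇒ convergent index 9
a_0=17:  p_0=17·1+0=17,  q_0=17·0+1=1
…
a_3=1:  p_3=1·154+137=291,  q_3=1·9+8=17
a_4=8:  p_4=8·291+154=2482,  q_4=8·17+9=145
a_5=34:  p_5=34·2482+291=84679,  q_5=34·145+17=4947
a_6=8:  p_6=8·84679+2482=679914,  q_6=8·4947+145=39721
…
a_8=1:  p_8=1·764593+679914=1444507,  q_8=1·44668+39721=84389
a_9=8:  p_9=8·1444507+764593=12320649,  q_9=8·84389+44668=719780
(x₁, y₁) = (12320649, 719780);  12320649² − 293·719780² = 1 ✓
(x_2, y_2) = (12320649·12320649 + 293·719780·719780, 12320649·719780 + 719780·12320649) = (303596783562401, 17736313474440)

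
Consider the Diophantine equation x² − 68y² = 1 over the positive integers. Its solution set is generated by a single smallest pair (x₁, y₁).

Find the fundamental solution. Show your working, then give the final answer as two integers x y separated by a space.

33 4

√68 → a₀=8, period (4,16); ℓ=2 even so k=1
a_0=8:  p_0=8·1+0=8,  q_0=8·0+1=1
a_1=4:  p_1=4·8+1=33,  q_1=4·1+0=4
fundamental: x₁=33, y₁=4  (since 1089 − 68·16 = 1)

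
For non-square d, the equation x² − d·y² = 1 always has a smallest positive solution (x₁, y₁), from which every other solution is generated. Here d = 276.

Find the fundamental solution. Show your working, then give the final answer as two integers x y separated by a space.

7775 468

√276 = [16; 1,1,1,1,2,2,2,1,1,1,1,32, …], period ℓ=12 (even) → k=11
step 0: (16, 1)  from 16·(1,0) + (0,1)
step 1: (17, 1)  from 1·(16,1) + (1,0)
step 2: (33, 2)  from 1·(17,1) + (16,1)
step 3: (50, 3)  from 1·(33,2) + (17,1)
step 4: (83, 5)  from 1·(50,3) + (33,2)
step 5: (216, 13)  from 2·(83,5) + (50,3)
step 6: (515, 31)  from 2·(216,13) + (83,5)
step 7: (1246, 75)  from 2·(515,31) + (216,13)
step 8: (1761, 106)  from 1·(1246,75) + (515,31)
step 9: (3007, 181)  from 1·(1761,106) + (1246,75)
step 10: (4768, 287)  from 1·(3007,181) + (1761,106)
step 11: (7775, 468)  from 1·(4768,287) + (3007,181)
→ (7775, 468).  Check: 7775²=60450625, 276·468²=60450624, difference 1.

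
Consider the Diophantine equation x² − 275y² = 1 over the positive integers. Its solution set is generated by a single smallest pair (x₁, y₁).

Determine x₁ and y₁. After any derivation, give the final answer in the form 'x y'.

√275 = [16; 1,1,2,1,1,32, …], period ℓ=6 (even) → k=5
k=0  a_k=16  p_k/q_k = 16/1
…
k=2  a_k=1  p_k/q_k = 33/2
k=3  a_k=2  p_k/q_k = 83/5
k=4  a_k=1  p_k/q_k = 116/7
k=5  a_k=1  p_k/q_k = 199/12
(x₁, y₁) = (199, 12);  199² − 275·12² = 1 ✓

199 12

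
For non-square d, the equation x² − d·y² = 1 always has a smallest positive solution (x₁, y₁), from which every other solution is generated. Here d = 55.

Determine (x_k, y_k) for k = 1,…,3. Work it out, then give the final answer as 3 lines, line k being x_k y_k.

√55 → a₀=7, period (2,2,2,14); ℓ=4 even so k=3
a_0=7:  p_0=7·1+0=7,  q_0=7·0+1=1
a_1=2:  p_1=2·7+1=15,  q_1=2·1+0=2
a_2=2:  p_2=2·15+7=37,  q_2=2·2+1=5
a_3=2:  p_3=2·37+15=89,  q_3=2·5+2=12
→ (89, 12).  Check: 89²=7921, 55·12²=7920, difference 1.
(89+12√55)^2 = 15841 + 2136√55
(89+12√55)^3 = 2819609 + 380196√55

89 12
15841 2136
2819609 380196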